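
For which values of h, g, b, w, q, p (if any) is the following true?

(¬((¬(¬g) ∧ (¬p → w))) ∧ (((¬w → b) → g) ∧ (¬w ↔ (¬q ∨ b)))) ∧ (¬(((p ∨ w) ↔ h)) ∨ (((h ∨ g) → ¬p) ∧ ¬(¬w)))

h = False; g = False; b = False; w = False; q = False; p = True

  ¬((¬(¬g) ∧ (¬p → w))) ∧ (((¬w → b) → g) ∧ (¬w ↔ (¬q ∨ b))) = True
    ¬((¬(¬g) ∧ (¬p → w))) = True
      ¬(¬g) ∧ (¬p → w) = False
        ¬(¬g) = False
          ¬g = True
        ¬p → w = True
          ¬p = False
    ((¬w → b) → g) ∧ (¬w ↔ (¬q ∨ b)) = True
      (¬w → b) → g = True
        ¬w → b = False
          ¬w = True
      ¬w ↔ (¬q ∨ b) = True
        ¬w = True
        ¬q ∨ b = True
          ¬q = True
  ¬(((p ∨ w) ↔ h)) ∨ (((h ∨ g) → ¬p) ∧ ¬(¬w)) = True
    ¬(((p ∨ w) ↔ h)) = True
      (p ∨ w) ↔ h = False
        p ∨ w = True
    ((h ∨ g) → ¬p) ∧ ¬(¬w) = False
      (h ∨ g) → ¬p = True
        h ∨ g = False
        ¬p = False
      ¬(¬w) = False
        ¬w = True
Both conjuncts True, so the formula holds.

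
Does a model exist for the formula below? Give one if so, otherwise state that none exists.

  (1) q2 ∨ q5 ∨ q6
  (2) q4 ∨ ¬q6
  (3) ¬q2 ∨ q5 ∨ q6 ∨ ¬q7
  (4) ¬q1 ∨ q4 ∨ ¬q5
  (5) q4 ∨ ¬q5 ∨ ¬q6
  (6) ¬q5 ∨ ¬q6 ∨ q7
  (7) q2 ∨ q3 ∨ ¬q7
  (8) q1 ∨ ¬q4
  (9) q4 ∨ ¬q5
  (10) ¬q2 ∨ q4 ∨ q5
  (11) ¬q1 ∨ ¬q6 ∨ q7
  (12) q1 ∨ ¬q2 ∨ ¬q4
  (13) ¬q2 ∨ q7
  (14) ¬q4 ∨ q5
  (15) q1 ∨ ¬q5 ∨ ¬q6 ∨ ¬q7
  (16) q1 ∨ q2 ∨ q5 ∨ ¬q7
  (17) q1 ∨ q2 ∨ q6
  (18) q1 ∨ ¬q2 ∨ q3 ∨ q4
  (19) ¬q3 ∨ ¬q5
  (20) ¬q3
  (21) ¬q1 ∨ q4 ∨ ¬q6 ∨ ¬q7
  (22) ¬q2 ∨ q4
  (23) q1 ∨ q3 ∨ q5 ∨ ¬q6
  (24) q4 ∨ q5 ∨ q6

q1=T; q2=T; q3=F; q4=T; q5=T; q6=T; q7=T

Unit clause (¬q3) forces q3 = False.
Try q1 = False:
  (q1 ∨ ¬q4) forces q4 = False.
  (q4 ∨ ¬q6) forces q6 = False.
  (q4 ∨ ¬q5) forces q5 = False.
  clause (q4 ∨ q5 ∨ q6) is falsified — backtrack.
So q1 = True.
Set q2 = True.
  then (¬q2 ∨ q7) forces q7 = True.
  then (¬q2 ∨ q4) forces q4 = True.
  then (¬q4 ∨ q5) forces q5 = True.
Set q6 = True.
All clauses satisfied.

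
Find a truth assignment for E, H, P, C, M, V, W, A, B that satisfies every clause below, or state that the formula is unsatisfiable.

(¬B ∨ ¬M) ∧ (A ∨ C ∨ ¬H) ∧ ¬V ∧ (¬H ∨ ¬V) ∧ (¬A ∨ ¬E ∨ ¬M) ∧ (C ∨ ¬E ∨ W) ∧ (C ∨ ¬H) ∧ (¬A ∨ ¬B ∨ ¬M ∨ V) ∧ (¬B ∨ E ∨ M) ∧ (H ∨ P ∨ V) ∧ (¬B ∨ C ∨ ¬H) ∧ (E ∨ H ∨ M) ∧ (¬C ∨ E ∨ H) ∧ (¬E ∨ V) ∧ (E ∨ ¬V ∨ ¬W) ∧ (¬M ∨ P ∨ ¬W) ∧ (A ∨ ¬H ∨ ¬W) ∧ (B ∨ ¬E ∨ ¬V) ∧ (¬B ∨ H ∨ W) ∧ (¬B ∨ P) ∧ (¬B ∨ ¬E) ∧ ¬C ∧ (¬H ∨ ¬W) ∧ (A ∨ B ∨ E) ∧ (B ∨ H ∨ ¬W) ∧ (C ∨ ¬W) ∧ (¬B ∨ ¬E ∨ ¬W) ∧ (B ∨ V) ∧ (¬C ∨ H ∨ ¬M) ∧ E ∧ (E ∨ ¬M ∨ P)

The formula is unsatisfiable.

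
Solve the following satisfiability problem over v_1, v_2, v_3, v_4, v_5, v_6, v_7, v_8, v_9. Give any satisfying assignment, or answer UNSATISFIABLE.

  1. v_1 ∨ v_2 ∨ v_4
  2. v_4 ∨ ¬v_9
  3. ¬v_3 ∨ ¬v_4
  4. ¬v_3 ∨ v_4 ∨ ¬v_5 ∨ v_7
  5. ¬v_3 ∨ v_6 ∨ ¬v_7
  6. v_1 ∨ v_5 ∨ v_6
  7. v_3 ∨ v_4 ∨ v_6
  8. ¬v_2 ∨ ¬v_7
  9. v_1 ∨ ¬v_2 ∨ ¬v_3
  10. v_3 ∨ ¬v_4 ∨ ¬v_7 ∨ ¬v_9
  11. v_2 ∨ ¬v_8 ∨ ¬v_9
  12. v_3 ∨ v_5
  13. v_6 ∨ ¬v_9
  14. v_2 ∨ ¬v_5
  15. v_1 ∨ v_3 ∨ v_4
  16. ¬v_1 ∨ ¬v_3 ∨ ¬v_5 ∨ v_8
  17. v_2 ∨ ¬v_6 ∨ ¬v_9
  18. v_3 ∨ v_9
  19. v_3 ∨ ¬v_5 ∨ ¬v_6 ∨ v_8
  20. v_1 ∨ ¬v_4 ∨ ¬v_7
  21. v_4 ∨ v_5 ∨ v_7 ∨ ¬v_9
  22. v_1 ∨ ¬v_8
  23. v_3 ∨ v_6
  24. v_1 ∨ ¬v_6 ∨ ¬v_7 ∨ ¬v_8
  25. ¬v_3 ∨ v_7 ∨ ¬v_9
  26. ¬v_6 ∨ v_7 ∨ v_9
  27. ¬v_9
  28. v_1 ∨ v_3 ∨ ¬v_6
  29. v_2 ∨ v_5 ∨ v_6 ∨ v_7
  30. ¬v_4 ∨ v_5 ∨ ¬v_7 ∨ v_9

v_1: True; v_2: False; v_3: True; v_4: False; v_5: False; v_6: True; v_7: True; v_8: True; v_9: False

Unit clause (¬v_9) forces v_9 = False.
In (v_3 ∨ v_9) only v_3 is left, so v_3 = True.
In (¬v_3 ∨ ¬v_4) only ¬v_4 is left, so v_4 = False.
Try v_1 = False:
  (v_1 ∨ v_2 ∨ v_4) forces v_2 = True.
  clause (v_1 ∨ ¬v_2 ∨ ¬v_3) is falsified — backtrack.
So v_1 = True.
Set v_2 = False.
  then (v_2 ∨ ¬v_5) forces v_5 = False.
Set v_6 = True.
  then (¬v_6 ∨ v_7 ∨ v_9) forces v_7 = True.
Set v_8 = True.
All clauses satisfied.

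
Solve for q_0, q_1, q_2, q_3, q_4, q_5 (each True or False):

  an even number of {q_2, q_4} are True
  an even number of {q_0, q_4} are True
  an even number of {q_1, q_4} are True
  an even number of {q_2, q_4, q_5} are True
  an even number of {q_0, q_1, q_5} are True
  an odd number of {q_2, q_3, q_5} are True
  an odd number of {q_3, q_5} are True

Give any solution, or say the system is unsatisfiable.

q_0=F, q_1=F, q_2=F, q_3=T, q_4=F, q_5=F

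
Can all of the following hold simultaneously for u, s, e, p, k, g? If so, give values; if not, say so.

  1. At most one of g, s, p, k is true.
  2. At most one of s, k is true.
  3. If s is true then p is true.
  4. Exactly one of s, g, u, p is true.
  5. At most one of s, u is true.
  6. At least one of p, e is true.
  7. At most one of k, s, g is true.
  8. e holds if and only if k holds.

u=F, s=F, e=F, p=T, k=F, g=F

  (1) {g, s, p, k}: 1 true — at most one ✓
  (2) {s, k}: 0 true — at most one ✓
  (3) s=F ⇒ p: vacuous ✓
  (4) {s, g, u, p}: 1 true — exactly one ✓
  (5) {s, u}: 0 true — at most one ✓
  (6) {p, e}: 1 true — at least one ✓
  (7) {k, s, g}: 0 true — at most one ✓
  (8) e=F, k=F — same ✓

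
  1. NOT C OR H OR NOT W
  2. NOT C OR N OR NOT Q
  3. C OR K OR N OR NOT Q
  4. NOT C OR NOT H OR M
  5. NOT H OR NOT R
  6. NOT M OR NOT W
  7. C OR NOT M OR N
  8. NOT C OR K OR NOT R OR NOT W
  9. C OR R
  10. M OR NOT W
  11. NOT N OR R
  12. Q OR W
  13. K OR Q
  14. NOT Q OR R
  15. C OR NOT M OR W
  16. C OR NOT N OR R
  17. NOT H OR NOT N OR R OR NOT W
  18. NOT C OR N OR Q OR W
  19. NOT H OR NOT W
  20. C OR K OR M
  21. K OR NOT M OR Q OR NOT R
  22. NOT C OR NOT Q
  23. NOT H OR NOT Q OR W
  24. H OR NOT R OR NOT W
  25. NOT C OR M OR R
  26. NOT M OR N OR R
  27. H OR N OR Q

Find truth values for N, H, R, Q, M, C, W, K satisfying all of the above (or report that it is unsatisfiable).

N = True, H = False, R = True, Q = True, M = False, C = False, W = False, K = True

Set N = True.
  then (NOT N OR R) forces R = True.
  then (NOT H OR NOT R) forces H = False.
  then (H OR NOT R OR NOT W) forces W = False.
  then (Q OR W) forces Q = True.
  then (NOT C OR NOT Q) forces C = False.
  then (C OR NOT M OR W) forces M = False.
  then (C OR K OR M) forces K = True.
All clauses satisfied.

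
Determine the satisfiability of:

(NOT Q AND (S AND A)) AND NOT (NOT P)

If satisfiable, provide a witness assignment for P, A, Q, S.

P=T, A=T, Q=F, S=T

  NOT Q AND (S AND A) = True
    NOT Q = True
    S AND A = True
  NOT (NOT P) = True
    NOT P = False
Both conjuncts True, so the formula holds.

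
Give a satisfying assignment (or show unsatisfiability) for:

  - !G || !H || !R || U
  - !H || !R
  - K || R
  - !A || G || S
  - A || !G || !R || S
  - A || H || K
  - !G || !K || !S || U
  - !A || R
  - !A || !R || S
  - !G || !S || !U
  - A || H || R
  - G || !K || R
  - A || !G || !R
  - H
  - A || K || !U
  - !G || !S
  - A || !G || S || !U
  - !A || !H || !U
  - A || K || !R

Unit clause (H) forces H = True.
In (!H || !R) only !R is left, so R = False.
In (K || R) only K is left, so K = True.
In (!A || R) only !A is left, so A = False.
In (G || !K || R) only G is left, so G = True.
In (!G || !S) only !S is left, so S = False.
In (A || !G || S || !U) only !U is left, so U = False.
All clauses satisfied.

K: True, G: True, H: True, S: False, R: False, U: False, A: False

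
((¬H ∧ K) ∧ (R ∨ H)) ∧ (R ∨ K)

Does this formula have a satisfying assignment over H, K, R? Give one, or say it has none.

H = False; K = True; R = True

  (¬H ∧ K) ∧ (R ∨ H) = True
    ¬H ∧ K = True
      ¬H = True
    R ∨ H = True
  R ∨ K = True
Both conjuncts True, so the formula holds.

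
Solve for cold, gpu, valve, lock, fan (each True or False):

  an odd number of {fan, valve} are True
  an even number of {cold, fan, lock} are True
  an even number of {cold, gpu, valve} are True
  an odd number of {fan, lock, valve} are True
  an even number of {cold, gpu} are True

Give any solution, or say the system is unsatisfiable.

cold = True, gpu = True, valve = False, lock = False, fan = True

{fan, valve}: 1 true → odd ✓
{cold, fan, lock}: 2 true → even ✓
{cold, gpu, valve}: 2 true → even ✓
{fan, lock, valve}: 1 true → odd ✓
{cold, gpu}: 2 true → even ✓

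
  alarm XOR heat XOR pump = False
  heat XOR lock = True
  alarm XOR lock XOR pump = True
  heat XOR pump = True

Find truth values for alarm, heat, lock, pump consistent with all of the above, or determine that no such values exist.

alarm = True, heat = True, lock = False, pump = False

alarm XOR heat XOR pump = T XOR T XOR F = False ✓
heat XOR lock = T XOR F = True ✓
alarm XOR lock XOR pump = T XOR F XOR F = True ✓
heat XOR pump = T XOR F = True ✓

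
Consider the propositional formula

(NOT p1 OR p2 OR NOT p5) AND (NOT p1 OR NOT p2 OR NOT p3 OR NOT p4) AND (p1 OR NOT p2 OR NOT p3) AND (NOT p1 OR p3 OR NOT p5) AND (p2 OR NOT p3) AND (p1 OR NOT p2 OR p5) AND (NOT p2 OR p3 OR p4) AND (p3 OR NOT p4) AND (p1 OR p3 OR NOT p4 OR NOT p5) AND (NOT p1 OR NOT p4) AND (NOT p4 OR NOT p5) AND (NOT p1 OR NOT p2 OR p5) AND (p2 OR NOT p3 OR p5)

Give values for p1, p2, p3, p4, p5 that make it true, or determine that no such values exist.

Set p1 = False.
Try p2 = True:
  (p1 OR NOT p2 OR NOT p3) forces p3 = False.
  (p1 OR NOT p2 OR p5) forces p5 = True.
  (NOT p2 OR p3 OR p4) forces p4 = True.
  clause (p3 OR NOT p4) is falsified — backtrack.
So p2 = False.
  then (p2 OR NOT p3) forces p3 = False.
  then (p3 OR NOT p4) forces p4 = False.
Set p5 = True.
All clauses satisfied.

p1=F, p2=F, p3=F, p4=F, p5=T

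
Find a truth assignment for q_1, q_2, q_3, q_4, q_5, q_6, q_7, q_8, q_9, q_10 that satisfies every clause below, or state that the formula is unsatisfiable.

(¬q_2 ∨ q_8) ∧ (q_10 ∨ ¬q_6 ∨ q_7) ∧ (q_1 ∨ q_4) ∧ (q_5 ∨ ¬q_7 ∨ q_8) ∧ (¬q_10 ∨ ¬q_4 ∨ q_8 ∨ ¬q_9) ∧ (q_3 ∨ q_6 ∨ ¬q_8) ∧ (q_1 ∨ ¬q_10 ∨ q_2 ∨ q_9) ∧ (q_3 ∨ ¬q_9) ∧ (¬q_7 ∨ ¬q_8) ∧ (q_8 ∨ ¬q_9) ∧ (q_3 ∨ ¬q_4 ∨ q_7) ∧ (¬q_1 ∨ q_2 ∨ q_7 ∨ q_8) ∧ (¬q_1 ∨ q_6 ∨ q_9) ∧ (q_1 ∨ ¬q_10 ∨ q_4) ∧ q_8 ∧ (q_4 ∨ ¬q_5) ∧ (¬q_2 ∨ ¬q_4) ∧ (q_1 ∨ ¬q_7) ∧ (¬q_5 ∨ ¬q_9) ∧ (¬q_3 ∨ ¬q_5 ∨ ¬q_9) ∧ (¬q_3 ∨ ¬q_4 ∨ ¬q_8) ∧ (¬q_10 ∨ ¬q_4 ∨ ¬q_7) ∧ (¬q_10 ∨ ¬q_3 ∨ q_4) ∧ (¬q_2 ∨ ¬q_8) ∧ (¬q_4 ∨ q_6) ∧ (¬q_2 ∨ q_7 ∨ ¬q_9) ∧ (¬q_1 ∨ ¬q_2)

Unit clause (q_8) forces q_8 = True.
In (¬q_2 ∨ ¬q_8) only ¬q_2 is left, so q_2 = False.
In (¬q_7 ∨ ¬q_8) only ¬q_7 is left, so q_7 = False.
Set q_1 = True.
Set q_3 = False.
  then (q_3 ∨ q_6 ∨ ¬q_8) forces q_6 = True.
  then (q_3 ∨ ¬q_9) forces q_9 = False.
  then (q_3 ∨ ¬q_4 ∨ q_7) forces q_4 = False.
  then (q_4 ∨ ¬q_5) forces q_5 = False.
  then (q_10 ∨ ¬q_6 ∨ q_7) forces q_10 = True.
All clauses satisfied.

q_1 = True, q_2 = False, q_3 = False, q_4 = False, q_5 = False, q_6 = True, q_7 = False, q_8 = True, q_9 = False, q_10 = True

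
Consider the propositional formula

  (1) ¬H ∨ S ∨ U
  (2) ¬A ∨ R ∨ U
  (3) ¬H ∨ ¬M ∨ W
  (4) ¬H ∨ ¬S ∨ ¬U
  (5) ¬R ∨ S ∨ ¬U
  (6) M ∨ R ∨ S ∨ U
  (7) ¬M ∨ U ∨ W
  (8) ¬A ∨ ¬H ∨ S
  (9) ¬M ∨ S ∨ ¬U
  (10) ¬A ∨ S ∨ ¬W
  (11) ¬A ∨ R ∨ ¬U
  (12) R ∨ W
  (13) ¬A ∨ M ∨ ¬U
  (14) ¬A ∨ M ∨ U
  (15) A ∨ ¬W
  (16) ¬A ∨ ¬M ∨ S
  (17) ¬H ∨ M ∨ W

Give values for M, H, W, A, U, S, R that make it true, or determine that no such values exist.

Set M = False.
Try H = True:
  (¬H ∨ M ∨ W) forces W = True.
  (A ∨ ¬W) forces A = True.
  (¬A ∨ ¬H ∨ S) forces S = True.
  (¬H ∨ ¬S ∨ ¬U) forces U = False.
  clause (¬A ∨ M ∨ U) is falsified — backtrack.
So H = False.
Try W = True:
  (A ∨ ¬W) forces A = True.
  (¬A ∨ S ∨ ¬W) forces S = True.
  (¬A ∨ M ∨ ¬U) forces U = False.
  clause (¬A ∨ M ∨ U) is falsified — backtrack.
So W = False.
  then (R ∨ W) forces R = True.
Try A = True:
  (¬A ∨ M ∨ ¬U) forces U = False.
  clause (¬A ∨ M ∨ U) is falsified — backtrack.
So A = False.
Set U = False.
Set S = True.
All clauses satisfied.

M = False, H = False, W = False, A = False, U = False, S = True, R = True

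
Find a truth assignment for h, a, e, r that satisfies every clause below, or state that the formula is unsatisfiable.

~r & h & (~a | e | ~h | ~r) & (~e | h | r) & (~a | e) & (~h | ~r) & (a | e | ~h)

h: True; a: True; e: True; r: False

Unit clause (~r) forces r = False.
Unit clause (h) forces h = True.
Set a = True.
  then (~a | e) forces e = True.
Check each clause:
  (~r): ~r holds.
  (h): h holds.
  (~a | e | ~h | ~r): e holds.
  (~e | h | r): h holds.
  (~a | e): e holds.
  (~h | ~r): ~r holds.
  (a | e | ~h): a holds.
All clauses satisfied.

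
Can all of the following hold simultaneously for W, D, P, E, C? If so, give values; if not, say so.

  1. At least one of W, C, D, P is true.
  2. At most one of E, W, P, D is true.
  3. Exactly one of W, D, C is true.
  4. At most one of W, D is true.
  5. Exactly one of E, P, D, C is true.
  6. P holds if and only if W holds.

W = False, D = True, P = False, E = False, C = False

  (1) {W, C, D, P}: 1 true — at least one ✓
  (2) {E, W, P, D}: 1 true — at most one ✓
  (3) {W, D, C}: 1 true — exactly one ✓
  (4) {W, D}: 1 true — at most one ✓
  (5) {E, P, D, C}: 1 true — exactly one ✓
  (6) P=F, W=F — same ✓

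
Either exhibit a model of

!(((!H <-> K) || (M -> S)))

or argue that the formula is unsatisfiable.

M: True; K: True; H: True; S: False

  !(((!H <-> K) || (M -> S))) = True
    (!H <-> K) || (M -> S) = False
      !H <-> K = False
        !H = False
      M -> S = False
The formula evaluates to True.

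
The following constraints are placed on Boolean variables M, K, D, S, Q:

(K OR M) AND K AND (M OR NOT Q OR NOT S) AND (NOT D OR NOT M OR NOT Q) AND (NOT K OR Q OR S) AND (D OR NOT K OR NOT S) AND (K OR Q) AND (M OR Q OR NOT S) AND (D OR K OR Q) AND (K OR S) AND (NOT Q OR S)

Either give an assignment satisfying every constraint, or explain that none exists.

Unit clause (K) forces K = True.
Set M = True.
Try D = False:
  (D OR NOT K OR NOT S) forces S = False.
  (NOT K OR Q OR S) forces Q = True.
  clause (NOT Q OR S) is falsified — backtrack.
So D = True.
  then (NOT D OR NOT M OR NOT Q) forces Q = False.
  then (NOT K OR Q OR S) forces S = True.
All clauses satisfied.

M=T, K=T, D=T, S=T, Q=F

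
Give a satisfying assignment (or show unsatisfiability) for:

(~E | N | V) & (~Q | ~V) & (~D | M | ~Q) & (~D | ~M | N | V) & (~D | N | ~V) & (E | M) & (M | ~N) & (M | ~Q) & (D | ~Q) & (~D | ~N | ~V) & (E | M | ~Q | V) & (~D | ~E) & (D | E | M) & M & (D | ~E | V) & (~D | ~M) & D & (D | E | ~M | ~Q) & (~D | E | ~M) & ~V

Unsatisfiable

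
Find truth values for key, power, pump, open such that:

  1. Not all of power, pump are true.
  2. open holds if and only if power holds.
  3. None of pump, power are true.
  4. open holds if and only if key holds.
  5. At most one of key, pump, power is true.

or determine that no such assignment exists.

key=F, power=F, pump=F, open=F

  (1) {power, pump}: 0/2 true — not all ✓
  (2) open=F, power=F — same ✓
  (3) {pump, power}: 0 true — none ✓
  (4) open=F, key=F — same ✓
  (5) {key, pump, power}: 0 true — at most one ✓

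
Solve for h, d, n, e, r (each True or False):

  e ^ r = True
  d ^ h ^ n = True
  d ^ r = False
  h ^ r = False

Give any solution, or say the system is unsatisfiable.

h = True; d = True; n = True; e = False; r = True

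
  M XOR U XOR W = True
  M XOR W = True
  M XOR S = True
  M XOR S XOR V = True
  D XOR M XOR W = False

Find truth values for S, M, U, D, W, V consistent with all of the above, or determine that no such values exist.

S=T, M=F, U=F, D=T, W=T, V=F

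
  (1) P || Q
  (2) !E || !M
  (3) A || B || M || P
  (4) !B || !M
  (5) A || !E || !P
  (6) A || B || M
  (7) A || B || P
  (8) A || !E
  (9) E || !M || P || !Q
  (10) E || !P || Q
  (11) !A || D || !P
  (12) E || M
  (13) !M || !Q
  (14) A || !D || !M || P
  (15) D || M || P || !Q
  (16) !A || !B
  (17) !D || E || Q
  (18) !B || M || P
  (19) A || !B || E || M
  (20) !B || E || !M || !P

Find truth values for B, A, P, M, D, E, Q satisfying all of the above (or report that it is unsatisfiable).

B: False; A: True; P: False; M: False; D: True; E: True; Q: True

Set B = False.
Try A = False:
  (A || B || M) forces M = True.
  (!E || !M) forces E = False.
  (A || B || P) forces P = True.
  (E || !P || Q) forces Q = True.
  clause (!M || !Q) is falsified — backtrack.
So A = True.
Set P = False.
  then (P || Q) forces Q = True.
  then (!M || !Q) forces M = False.
  then (D || M || P || !Q) forces D = True.
  then (E || M) forces E = True.
All clauses satisfied.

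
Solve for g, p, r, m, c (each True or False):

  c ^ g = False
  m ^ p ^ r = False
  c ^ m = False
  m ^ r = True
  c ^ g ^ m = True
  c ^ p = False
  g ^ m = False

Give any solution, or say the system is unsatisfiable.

g = True; p = True; r = False; m = True; c = True

c ^ g = T ^ T = False ✓
m ^ p ^ r = T ^ T ^ F = False ✓
c ^ m = T ^ T = False ✓
m ^ r = T ^ F = True ✓
c ^ g ^ m = T ^ T ^ T = True ✓
c ^ p = T ^ T = False ✓
g ^ m = T ^ T = False ✓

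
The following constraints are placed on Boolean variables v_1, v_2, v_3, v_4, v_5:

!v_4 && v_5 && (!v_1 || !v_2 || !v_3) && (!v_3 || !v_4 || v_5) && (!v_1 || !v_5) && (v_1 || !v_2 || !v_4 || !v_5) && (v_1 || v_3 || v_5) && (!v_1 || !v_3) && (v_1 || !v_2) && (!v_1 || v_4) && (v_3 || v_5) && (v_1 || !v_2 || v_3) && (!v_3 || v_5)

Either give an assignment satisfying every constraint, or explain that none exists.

Unit clause (!v_4) forces v_4 = False.
Unit clause (v_5) forces v_5 = True.
In (!v_1 || !v_5) only !v_1 is left, so v_1 = False.
In (v_1 || !v_2) only !v_2 is left, so v_2 = False.
Set v_3 = True.
All clauses satisfied.

v_1 = False, v_2 = False, v_3 = True, v_4 = False, v_5 = True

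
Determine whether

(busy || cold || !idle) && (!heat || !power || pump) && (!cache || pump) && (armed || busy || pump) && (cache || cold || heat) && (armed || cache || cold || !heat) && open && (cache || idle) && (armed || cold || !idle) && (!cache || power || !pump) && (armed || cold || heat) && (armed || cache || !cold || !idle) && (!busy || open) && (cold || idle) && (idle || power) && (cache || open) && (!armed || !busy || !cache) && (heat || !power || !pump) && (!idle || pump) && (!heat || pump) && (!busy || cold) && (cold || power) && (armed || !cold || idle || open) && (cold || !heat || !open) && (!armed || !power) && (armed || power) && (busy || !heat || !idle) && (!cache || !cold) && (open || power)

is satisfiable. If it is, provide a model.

cache=F, cold=T, busy=F, idle=T, pump=T, power=F, heat=F, armed=T, open=T

Unit clause (open) forces open = True.
Try cache = True:
  (!cache || pump) forces pump = True.
  (!cache || power || !pump) forces power = True.
  (heat || !power || !pump) forces heat = True.
  (cold || !heat || !open) forces cold = True.
  clause (!cache || !cold) is falsified — backtrack.
So cache = False.
  then (cache || idle) forces idle = True.
  then (!idle || pump) forces pump = True.
Set cold = True.
  then (armed || cache || !cold || !idle) forces armed = True.
  then (!armed || !power) forces power = False.
Set busy = False.
  then (busy || !heat || !idle) forces heat = False.
All clauses satisfied.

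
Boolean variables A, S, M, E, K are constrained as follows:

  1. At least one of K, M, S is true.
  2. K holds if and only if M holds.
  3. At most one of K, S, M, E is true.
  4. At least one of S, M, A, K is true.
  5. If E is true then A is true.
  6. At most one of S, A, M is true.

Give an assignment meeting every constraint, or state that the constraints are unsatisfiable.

A=F, S=T, M=F, E=F, K=F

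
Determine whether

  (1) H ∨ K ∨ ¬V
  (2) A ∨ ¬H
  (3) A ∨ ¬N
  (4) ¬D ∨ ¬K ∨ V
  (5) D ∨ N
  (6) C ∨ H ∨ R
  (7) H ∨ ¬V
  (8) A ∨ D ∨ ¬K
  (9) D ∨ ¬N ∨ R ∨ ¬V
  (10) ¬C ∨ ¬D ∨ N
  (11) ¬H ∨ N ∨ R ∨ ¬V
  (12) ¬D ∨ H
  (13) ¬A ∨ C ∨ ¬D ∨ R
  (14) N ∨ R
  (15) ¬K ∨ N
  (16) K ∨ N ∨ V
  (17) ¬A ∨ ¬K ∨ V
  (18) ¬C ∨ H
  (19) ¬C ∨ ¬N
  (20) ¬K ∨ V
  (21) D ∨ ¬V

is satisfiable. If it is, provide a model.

N = True, R = True, D = False, V = False, C = False, A = True, K = False, H = False

Set N = True.
  then (A ∨ ¬N) forces A = True.
  then (¬C ∨ ¬N) forces C = False.
Set R = True.
Set D = False.
  then (D ∨ ¬V) forces V = False.
  then (¬A ∨ ¬K ∨ V) forces K = False.
Set H = False.
All clauses satisfied.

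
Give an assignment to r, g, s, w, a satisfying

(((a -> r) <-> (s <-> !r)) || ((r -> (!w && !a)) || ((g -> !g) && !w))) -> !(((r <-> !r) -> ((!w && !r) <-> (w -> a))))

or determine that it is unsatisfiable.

r = True, g = False, s = True, w = True, a = False

  (((a -> r) <-> (s <-> !r)) || ((r -> (!w && !a)) || ((g -> !g) && !w))) -> !(((r <-> !r) -> ((!w && !r) <-> (w -> a)))) = True
    ((a -> r) <-> (s <-> !r)) || ((r -> (!w && !a)) || ((g -> !g) && !w)) = False
      (a -> r) <-> (s <-> !r) = False
        a -> r = True
        s <-> !r = False
          !r = False
      (r -> (!w && !a)) || ((g -> !g) && !w) = False
        r -> (!w && !a) = False
          !w && !a = False
            !w = False
            !a = True
        (g -> !g) && !w = False
          g -> !g = True
            !g = True
          !w = False
    !(((r <-> !r) -> ((!w && !r) <-> (w -> a)))) = False
      (r <-> !r) -> ((!w && !r) <-> (w -> a)) = True
        r <-> !r = False
          !r = False
        (!w && !r) <-> (w -> a) = True
          !w && !r = False
            !w = False
            !r = False
          w -> a = False
The formula evaluates to True.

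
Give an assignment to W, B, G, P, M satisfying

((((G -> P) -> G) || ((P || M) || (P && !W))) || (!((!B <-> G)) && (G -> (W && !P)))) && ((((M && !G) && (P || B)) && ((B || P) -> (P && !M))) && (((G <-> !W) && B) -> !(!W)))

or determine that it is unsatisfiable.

Case M = True: the formula simplifies to ((!G && (P || B)) && !((B || P))) && (((G <-> !W) && B) -> !(!W)).
  B = True: the conjunct !((B || P)) becomes !((True || P)) = False.
  B = False: simplifies to (!G && P) && !P.
    P = True: the conjunct !P is False.
    P = False: the conjunct P is False.
Case M = False: the conjunct M is False.
Both cases fail — unsatisfiable.

Unsatisfiable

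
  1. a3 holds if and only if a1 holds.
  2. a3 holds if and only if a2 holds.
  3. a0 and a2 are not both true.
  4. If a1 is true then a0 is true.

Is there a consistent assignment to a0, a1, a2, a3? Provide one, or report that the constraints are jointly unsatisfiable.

a0 = True, a1 = False, a2 = False, a3 = False

  (1) a3=F, a1=F — same ✓
  (2) a3=F, a2=F — same ✓
  (3) a0=T, a2=F — not both ✓
  (4) a1=F ⇒ a0: vacuous ✓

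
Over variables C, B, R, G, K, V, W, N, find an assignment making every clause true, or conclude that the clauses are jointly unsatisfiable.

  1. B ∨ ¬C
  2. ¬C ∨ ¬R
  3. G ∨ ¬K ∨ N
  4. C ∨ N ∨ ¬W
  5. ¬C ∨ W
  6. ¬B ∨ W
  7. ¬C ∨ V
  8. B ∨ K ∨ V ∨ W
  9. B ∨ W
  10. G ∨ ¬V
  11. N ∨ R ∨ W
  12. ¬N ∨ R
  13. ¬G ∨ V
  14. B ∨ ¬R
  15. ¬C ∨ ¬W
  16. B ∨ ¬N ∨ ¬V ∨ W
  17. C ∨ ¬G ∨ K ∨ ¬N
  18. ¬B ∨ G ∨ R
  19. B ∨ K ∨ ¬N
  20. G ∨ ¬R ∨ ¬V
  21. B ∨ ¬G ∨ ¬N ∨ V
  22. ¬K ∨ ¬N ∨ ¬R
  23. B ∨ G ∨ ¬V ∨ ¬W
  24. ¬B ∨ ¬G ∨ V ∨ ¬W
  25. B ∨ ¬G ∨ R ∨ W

C = False, B = True, R = True, G = False, K = False, V = False, W = True, N = True

Try C = True:
  (B ∨ ¬C) forces B = True.
  (¬C ∨ ¬R) forces R = False.
  (¬C ∨ W) forces W = True.
  clause (¬C ∨ ¬W) is falsified — backtrack.
So C = False.
Set B = True.
  then (¬B ∨ W) forces W = True.
  then (C ∨ N ∨ ¬W) forces N = True.
  then (¬N ∨ R) forces R = True.
  then (¬K ∨ ¬N ∨ ¬R) forces K = False.
  then (C ∨ ¬G ∨ K ∨ ¬N) forces G = False.
  then (G ∨ ¬R ∨ ¬V) forces V = False.
All clauses satisfied.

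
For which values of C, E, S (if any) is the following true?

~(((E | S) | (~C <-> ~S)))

C = True; E = False; S = False

  ~(((E | S) | (~C <-> ~S))) = True
    (E | S) | (~C <-> ~S) = False
      E | S = False
      ~C <-> ~S = False
        ~C = False
        ~S = True
The formula evaluates to True.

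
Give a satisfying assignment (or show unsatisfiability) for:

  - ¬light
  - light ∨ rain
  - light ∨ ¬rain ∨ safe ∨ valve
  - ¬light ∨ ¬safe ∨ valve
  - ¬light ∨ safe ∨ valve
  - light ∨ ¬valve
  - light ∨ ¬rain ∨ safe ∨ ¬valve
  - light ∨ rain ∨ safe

valve: False; safe: True; light: False; rain: True

Unit clause (¬light) forces light = False.
In (light ∨ rain) only rain is left, so rain = True.
In (light ∨ ¬valve) only ¬valve is left, so valve = False.
In (light ∨ ¬rain ∨ safe ∨ valve) only safe is left, so safe = True.
Check each clause:
  (¬light): ¬light holds.
  (light ∨ rain): rain holds.
  (light ∨ ¬rain ∨ safe ∨ valve): safe holds.
  (¬light ∨ ¬safe ∨ valve): ¬light holds.
  (¬light ∨ safe ∨ valve): ¬light holds.
  (light ∨ ¬valve): ¬valve holds.
  (light ∨ ¬rain ∨ safe ∨ ¬valve): safe holds.
  (light ∨ rain ∨ safe): rain holds.
All clauses satisfied.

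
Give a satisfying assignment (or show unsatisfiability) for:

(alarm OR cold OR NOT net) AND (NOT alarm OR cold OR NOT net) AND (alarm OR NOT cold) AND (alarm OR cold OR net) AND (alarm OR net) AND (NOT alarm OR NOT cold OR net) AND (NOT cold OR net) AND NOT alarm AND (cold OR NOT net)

Unsatisfiable

Case alarm = True:
  Clause (NOT alarm) is falsified — contradiction.
Case alarm = False:
  (alarm OR NOT cold) forces cold = False.
  (alarm OR cold OR NOT net) forces net = False.
  Clause (alarm OR cold OR net) is falsified — contradiction.
Both cases fail, so the formula is unsatisfiable.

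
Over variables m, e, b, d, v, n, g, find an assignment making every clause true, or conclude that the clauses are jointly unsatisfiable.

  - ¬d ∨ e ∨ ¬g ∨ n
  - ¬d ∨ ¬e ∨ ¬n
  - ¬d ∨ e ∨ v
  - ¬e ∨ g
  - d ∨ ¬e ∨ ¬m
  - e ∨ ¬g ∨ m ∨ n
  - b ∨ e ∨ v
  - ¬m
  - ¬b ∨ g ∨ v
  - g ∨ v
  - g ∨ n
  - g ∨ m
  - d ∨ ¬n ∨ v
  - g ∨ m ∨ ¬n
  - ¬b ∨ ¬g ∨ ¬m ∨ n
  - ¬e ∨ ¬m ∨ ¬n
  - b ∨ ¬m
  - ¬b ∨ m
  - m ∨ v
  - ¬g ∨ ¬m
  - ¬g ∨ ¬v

Unsatisfiable

Case m = True:
  Clause (¬m) is falsified — contradiction.
Case m = False:
  (g ∨ m) forces g = True.
  (¬b ∨ m) forces b = False.
  (m ∨ v) forces v = True.
  Clause (¬g ∨ ¬v) is falsified — contradiction.
Both cases fail, so the formula is unsatisfiable.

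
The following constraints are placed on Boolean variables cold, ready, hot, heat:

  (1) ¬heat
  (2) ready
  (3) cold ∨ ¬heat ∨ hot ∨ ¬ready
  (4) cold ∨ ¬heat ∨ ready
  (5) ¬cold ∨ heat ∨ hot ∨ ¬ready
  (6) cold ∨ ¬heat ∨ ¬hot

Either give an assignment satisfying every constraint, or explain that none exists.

cold = True, ready = True, hot = True, heat = False

Unit clause (¬heat) forces heat = False.
Unit clause (ready) forces ready = True.
Set cold = True.
  then (¬cold ∨ heat ∨ hot ∨ ¬ready) forces hot = True.
All clauses satisfied.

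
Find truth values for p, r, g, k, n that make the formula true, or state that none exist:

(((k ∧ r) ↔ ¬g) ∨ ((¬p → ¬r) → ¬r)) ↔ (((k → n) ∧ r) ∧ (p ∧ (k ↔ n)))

p = True, r = True, g = True, k = False, n = False

  (((k ∧ r) ↔ ¬g) ∨ ((¬p → ¬r) → ¬r)) ↔ (((k → n) ∧ r) ∧ (p ∧ (k ↔ n))) = True
    ((k ∧ r) ↔ ¬g) ∨ ((¬p → ¬r) → ¬r) = True
      (k ∧ r) ↔ ¬g = True
        k ∧ r = False
        ¬g = False
      (¬p → ¬r) → ¬r = False
        ¬p → ¬r = True
          ¬p = False
          ¬r = False
        ¬r = False
    ((k → n) ∧ r) ∧ (p ∧ (k ↔ n)) = True
      (k → n) ∧ r = True
        k → n = True
      p ∧ (k ↔ n) = True
        k ↔ n = True
The formula evaluates to True.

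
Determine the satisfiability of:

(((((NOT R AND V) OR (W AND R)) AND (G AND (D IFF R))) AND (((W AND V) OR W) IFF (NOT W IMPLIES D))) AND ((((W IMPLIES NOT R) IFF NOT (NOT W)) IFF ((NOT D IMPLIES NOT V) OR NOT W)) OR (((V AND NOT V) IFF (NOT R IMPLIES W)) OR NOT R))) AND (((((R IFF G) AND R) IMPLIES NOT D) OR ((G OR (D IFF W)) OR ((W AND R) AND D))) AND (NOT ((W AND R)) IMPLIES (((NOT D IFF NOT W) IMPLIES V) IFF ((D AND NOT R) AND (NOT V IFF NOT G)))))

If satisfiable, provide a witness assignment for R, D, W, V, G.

No satisfying assignment exists.

Case G = True: the formula simplifies to (((((NOT R AND V) OR (W AND R)) AND (D IFF R)) AND (((W AND V) OR W) IFF (NOT W IMPLIES D))) AND ((((W IMPLIES NOT R) IFF NOT (NOT W)) IFF ((NOT D IMPLIES NOT V) OR NOT W)) OR (((V AND NOT V) IFF (NOT R IMPLIES W)) OR NOT R))) AND (NOT ((W AND R)) IMPLIES (((NOT D IFF NOT W) IMPLIES V) IFF ((D AND NOT R) AND V))).
  R = True: simplifies to (((W AND D) AND (((W AND V) OR W) IFF (NOT W IMPLIES D))) AND (((NOT W IFF NOT (NOT W)) IFF ((NOT D IMPLIES NOT V) OR NOT W)) OR (V AND NOT V))) AND (NOT W IMPLIES NOT (((NOT D IFF NOT W) IMPLIES V))).
    W = True: simplifies to D AND (NOT ((NOT D IMPLIES NOT V)) OR (V AND NOT V)).
      D = True: simplifies to V AND NOT V.
        V = True: the conjunct NOT V is False.
        V = False: the conjunct V is False.
      D = False: the conjunct D is False.
    W = False: the conjunct W is False.
  R = False: simplifies to ((V AND NOT D) AND (((W AND V) OR W) IFF (NOT W IMPLIES D))) AND (((NOT D IFF NOT W) IMPLIES V) IFF (D AND V)).
    V = True: simplifies to (NOT D AND ((W OR W) IFF (NOT W IMPLIES D))) AND D.
      D = True: the conjunct NOT D is False.
      D = False: the conjunct D is False.
    V = False: the conjunct V is False.
Case G = False: the conjunct G is False.
Both cases fail — unsatisfiable.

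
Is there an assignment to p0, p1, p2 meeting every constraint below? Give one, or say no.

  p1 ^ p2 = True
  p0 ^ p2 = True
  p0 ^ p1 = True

No satisfying assignment exists.

Adding constraints 1, 2, 3 mod 2: every variable appears an even number of times on the left, so the left side is 0.
But the right sides sum to 1 (mod 2). 0 ≠ 1 — the system is inconsistent.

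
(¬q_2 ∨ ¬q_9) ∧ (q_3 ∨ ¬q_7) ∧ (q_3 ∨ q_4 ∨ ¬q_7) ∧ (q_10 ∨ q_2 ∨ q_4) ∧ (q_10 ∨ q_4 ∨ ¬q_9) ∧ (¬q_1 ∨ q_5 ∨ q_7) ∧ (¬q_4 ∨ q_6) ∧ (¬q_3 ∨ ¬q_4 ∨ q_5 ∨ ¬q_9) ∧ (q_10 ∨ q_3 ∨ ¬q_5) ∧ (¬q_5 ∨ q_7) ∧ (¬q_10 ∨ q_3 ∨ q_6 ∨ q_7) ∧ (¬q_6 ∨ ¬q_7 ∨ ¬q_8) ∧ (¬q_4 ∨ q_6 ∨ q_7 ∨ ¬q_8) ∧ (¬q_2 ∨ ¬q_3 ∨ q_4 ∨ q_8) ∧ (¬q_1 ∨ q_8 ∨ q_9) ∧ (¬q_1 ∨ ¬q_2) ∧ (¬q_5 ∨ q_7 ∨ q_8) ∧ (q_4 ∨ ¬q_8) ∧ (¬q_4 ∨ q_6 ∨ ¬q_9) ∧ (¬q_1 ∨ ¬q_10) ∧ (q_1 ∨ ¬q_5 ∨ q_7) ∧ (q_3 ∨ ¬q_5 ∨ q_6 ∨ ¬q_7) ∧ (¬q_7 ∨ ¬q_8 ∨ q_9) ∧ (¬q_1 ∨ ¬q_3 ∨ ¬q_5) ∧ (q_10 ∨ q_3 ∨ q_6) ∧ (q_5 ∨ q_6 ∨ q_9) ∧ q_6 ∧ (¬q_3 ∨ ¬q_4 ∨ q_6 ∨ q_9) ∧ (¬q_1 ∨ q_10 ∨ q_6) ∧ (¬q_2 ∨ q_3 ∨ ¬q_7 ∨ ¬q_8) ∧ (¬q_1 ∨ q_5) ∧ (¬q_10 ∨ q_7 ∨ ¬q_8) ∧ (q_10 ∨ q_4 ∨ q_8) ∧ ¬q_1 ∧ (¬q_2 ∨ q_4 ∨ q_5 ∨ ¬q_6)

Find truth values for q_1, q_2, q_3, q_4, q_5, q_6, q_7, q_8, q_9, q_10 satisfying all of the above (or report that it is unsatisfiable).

Unit clause (q_6) forces q_6 = True.
Unit clause (¬q_1) forces q_1 = False.
Set q_2 = True.
  then (¬q_2 ∨ ¬q_9) forces q_9 = False.
Set q_3 = True.
Try q_4 = False:
  (¬q_2 ∨ ¬q_3 ∨ q_4 ∨ q_8) forces q_8 = True.
  clause (q_4 ∨ ¬q_8) is falsified — backtrack.
So q_4 = True.
Set q_5 = False.
Set q_7 = True.
  then (¬q_6 ∨ ¬q_7 ∨ ¬q_8) forces q_8 = False.
Set q_10 = False.
All clauses satisfied.

q_1: False, q_2: True, q_3: True, q_4: True, q_5: False, q_6: True, q_7: True, q_8: False, q_9: False, q_10: False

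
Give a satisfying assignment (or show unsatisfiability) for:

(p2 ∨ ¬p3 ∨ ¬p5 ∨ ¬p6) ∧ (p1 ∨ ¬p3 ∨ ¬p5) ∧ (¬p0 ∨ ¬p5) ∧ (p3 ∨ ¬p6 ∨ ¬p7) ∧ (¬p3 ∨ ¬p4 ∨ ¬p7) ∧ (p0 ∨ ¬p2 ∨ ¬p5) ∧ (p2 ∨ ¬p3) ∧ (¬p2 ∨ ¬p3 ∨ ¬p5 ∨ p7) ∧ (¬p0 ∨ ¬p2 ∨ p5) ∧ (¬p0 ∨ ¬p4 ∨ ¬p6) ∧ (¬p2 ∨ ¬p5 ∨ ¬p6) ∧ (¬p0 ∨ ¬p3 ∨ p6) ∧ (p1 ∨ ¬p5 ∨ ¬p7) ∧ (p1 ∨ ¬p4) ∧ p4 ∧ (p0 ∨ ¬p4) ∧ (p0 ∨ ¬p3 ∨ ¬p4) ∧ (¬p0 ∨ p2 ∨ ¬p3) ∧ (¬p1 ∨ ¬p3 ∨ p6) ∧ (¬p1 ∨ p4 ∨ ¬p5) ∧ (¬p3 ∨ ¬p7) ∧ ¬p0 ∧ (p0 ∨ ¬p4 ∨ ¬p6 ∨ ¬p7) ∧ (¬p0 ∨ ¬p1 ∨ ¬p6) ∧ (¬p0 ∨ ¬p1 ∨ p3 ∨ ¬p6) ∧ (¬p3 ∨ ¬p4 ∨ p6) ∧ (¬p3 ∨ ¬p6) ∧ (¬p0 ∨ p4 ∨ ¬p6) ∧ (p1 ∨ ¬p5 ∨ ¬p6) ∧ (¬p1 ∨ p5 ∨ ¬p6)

Case p0 = True:
  Clause (¬p0) is falsified — contradiction.
Case p0 = False:
  (p4) forces p4 = True.
  Clause (p0 ∨ ¬p4) is falsified — contradiction.
Both cases fail, so the formula is unsatisfiable.

The formula is unsatisfiable.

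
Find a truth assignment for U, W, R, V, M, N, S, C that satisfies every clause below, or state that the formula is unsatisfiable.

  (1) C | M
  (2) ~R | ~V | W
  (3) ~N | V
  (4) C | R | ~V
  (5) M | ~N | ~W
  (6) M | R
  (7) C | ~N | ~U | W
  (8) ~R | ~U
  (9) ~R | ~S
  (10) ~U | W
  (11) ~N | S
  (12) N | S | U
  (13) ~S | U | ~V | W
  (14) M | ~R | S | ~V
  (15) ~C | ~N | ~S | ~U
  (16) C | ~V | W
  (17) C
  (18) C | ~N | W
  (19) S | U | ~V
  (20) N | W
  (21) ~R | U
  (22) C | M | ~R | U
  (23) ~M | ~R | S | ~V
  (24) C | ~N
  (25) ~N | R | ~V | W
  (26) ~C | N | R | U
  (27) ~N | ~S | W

Unit clause (C) forces C = True.
Set U = True.
  then (~R | ~U) forces R = False.
  then (~U | W) forces W = True.
  then (M | R) forces M = True.
Set V = True.
Set N = False.
Set S = False.
All clauses satisfied.

U: True, W: True, R: False, V: True, M: True, N: False, S: False, C: True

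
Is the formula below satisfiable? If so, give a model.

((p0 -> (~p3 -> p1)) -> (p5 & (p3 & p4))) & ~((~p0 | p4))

p0 = True, p1 = False, p3 = False, p4 = False, p5 = True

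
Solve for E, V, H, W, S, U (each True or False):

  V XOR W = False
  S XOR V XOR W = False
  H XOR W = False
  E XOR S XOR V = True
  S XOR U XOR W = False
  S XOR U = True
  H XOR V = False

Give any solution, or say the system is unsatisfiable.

E = False, V = True, H = True, W = True, S = False, U = True

V XOR W = T XOR T = False ✓
S XOR V XOR W = F XOR T XOR T = False ✓
H XOR W = T XOR T = False ✓
E XOR S XOR V = F XOR F XOR T = True ✓
S XOR U XOR W = F XOR T XOR T = False ✓
S XOR U = F XOR T = True ✓
H XOR V = T XOR T = False ✓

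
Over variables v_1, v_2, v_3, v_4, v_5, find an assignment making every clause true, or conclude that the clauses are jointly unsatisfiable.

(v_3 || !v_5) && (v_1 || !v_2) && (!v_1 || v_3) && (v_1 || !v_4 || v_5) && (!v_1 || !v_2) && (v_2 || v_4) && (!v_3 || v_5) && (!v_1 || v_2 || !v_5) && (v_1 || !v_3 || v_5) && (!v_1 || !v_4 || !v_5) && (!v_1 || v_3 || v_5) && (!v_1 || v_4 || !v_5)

v_1=F; v_2=F; v_3=T; v_4=T; v_5=T

Try v_1 = True:
  (!v_1 || v_3) forces v_3 = True.
  (!v_1 || !v_2) forces v_2 = False.
  (v_2 || v_4) forces v_4 = True.
  (!v_3 || v_5) forces v_5 = True.
  clause (!v_1 || v_2 || !v_5) is falsified — backtrack.
So v_1 = False.
  then (v_1 || !v_2) forces v_2 = False.
  then (v_2 || v_4) forces v_4 = True.
  then (v_1 || !v_4 || v_5) forces v_5 = True.
  then (v_3 || !v_5) forces v_3 = True.
All clauses satisfied.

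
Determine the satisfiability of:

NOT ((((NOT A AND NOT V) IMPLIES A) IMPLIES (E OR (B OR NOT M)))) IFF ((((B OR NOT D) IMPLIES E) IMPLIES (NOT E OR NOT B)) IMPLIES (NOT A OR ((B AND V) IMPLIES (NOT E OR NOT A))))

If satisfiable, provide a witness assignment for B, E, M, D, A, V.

B: False; E: False; M: True; D: False; A: True; V: True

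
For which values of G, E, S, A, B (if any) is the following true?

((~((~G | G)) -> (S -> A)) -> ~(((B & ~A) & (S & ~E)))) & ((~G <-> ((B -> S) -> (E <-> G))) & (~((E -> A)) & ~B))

Case B = True: the conjunct ~B is False.
Case B = False: the formula simplifies to (~G <-> (E <-> G)) & ~((E -> A)).
  E = True: simplifies to (~G <-> G) & ~A.
    G = True: the conjunct ~G <-> G becomes ~True <-> True = False.
    G = False: the conjunct ~G <-> G becomes ~False <-> False = False.
  E = False: the conjunct ~((E -> A)) becomes ~((False -> A)) = False.
Both cases fail — unsatisfiable.

The formula is unsatisfiable.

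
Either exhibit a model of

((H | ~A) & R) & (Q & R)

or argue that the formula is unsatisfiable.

A = False, R = True, H = False, Q = True

  (H | ~A) & R = True
    H | ~A = True
      ~A = True
  Q & R = True
Both conjuncts True, so the formula holds.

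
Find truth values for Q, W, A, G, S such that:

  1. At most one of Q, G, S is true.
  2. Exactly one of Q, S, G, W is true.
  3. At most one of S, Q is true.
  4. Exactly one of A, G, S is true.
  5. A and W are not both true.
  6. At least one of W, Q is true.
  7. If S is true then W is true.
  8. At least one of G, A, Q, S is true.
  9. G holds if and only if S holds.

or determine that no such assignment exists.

Q=T, W=F, A=T, G=F, S=F

  (1) {Q, G, S}: 1 true — at most one ✓
  (2) {Q, S, G, W}: 1 true — exactly one ✓
  (3) {S, Q}: 1 true — at most one ✓
  (4) {A, G, S}: 1 true — exactly one ✓
  (5) A=T, W=F — not both ✓
  (6) {W, Q}: 1 true — at least one ✓
  (7) S=F ⇒ W: vacuous ✓
  (8) {G, A, Q, S}: 2 true — at least one ✓
  (9) G=F, S=F — same ✓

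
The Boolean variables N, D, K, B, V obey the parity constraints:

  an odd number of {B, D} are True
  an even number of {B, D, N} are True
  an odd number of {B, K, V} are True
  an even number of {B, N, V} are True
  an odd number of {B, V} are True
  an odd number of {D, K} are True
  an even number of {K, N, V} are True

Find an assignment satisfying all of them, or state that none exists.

N = True, D = True, K = False, B = False, V = True

{B, D}: 1 true → odd ✓
{B, D, N}: 2 true → even ✓
{B, K, V}: 1 true → odd ✓
{B, N, V}: 2 true → even ✓
{B, V}: 1 true → odd ✓
{D, K}: 1 true → odd ✓
{K, N, V}: 2 true → even ✓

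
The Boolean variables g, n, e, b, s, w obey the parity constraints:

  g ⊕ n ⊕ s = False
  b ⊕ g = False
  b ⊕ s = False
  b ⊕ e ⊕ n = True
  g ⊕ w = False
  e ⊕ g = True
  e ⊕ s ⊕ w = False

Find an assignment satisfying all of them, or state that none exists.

g = True, n = False, e = False, b = True, s = True, w = True

g ⊕ n ⊕ s = T ⊕ F ⊕ T = False ✓
b ⊕ g = T ⊕ T = False ✓
b ⊕ s = T ⊕ T = False ✓
b ⊕ e ⊕ n = T ⊕ F ⊕ F = True ✓
g ⊕ w = T ⊕ T = False ✓
e ⊕ g = F ⊕ T = True ✓
e ⊕ s ⊕ w = F ⊕ T ⊕ T = False ✓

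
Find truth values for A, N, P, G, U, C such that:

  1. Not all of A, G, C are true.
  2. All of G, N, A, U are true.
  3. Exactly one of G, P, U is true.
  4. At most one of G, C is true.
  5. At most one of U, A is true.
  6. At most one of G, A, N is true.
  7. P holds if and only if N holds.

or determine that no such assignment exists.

No satisfying assignment exists.

Case A = True:
  (2) forces G = True.
  Constraint (6) is violated (G=T, A=T) — contradiction.
Case A = False:
  Constraint (2) is violated (A=F) — contradiction.
Both cases fail — unsatisfiable.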